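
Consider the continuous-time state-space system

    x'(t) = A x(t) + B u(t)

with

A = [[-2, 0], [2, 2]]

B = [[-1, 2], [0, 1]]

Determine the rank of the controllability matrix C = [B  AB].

2

AB = [[2, -4], [-2, 6]]
Controllability matrix C = [B  AB] = [[-1, 2, 2, -4], [0, 1, -2, 6]]
Take the 2×2 submatrix of C formed by columns 1, 2: [[-1, 2], [0, 1]]. Its determinant is (-1)·1 - 2·0 = -1 - 0 = -1 ≠ 0.
So rank(C) ≥ 2; since C has 2 rows, rank(C) = 2.
rank(C) = 2 = n, so the pair (A, B) is completely controllable.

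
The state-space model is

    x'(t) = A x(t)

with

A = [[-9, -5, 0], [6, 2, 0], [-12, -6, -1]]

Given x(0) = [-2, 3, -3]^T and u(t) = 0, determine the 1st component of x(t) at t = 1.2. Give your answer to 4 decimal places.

det(sI - A) = s^3 - (tr A)s^2 + (M11 + M22 + M33)s - det A, where Mii is the 2×2 principal minor of A obtained by deleting row i and column i.
tr A = (-9) + 2 + (-1) = -8; M11 = 2·(-1) - 0·(-6) = -2 - 0 = -2; M22 = (-9)·(-1) - 0·(-12) = 9 - 0 = 9; M33 = (-9)·2 - (-5)·6 = -18 - (-30) = 12; sum of minors = 19.
det A = (-9)·(2·(-1) - 0·(-6)) - (-5)·(6·(-1) - 0·(-12)) + 0·(6·(-6) - 2·(-12)) = (-9)·(-2) - (-5)·(-6) + 0·(-12) = -12.
So p(s) = det(sI - A) = s^3 + 8s^2 + 19s + 12.
Rational-root test: any integer root divides 12. Testing small divisors, s = -1 works: p(-1) = -1 + 8 + (-19) + 12 = 0, so (s + 1) is a factor.
Dividing, p(s) = (s + 1)(s^2 + 7s + 12).
Factor s^2 + 7s + 12: two numbers with sum -7 and product 12 are -3 and -4, so s^2 + 7s + 12 = (s + 3)(s + 4).
Hence p(s) = (s + 1) (s + 3) (s + 4), with roots -4, -3, -1.
The eigenvalues -4, -3, -1 are distinct and real, so A is diagonalisable and x(t) = e^{At} x(0) = V diag(e^{λ_i t}) V^{-1} x(0), where the columns of V are the eigenvectors.
λ = -4: A - (-4)I = [[-5, -5, 0], [6, 6, 0], [-12, -6, 3]]. v must be orthogonal to every row; (row 1) × (row 3) = [-15, 15, -30], so take v_1 = [1, -1, 2]^T.
λ = -3: A - (-3)I = [[-6, -5, 0], [6, 5, 0], [-12, -6, 2]]. v must be orthogonal to every row; (row 1) × (row 3) = [-10, 12, -24], so take v_2 = [-5, 6, -12]^T.
λ = -1: A - (-1)I = [[-8, -5, 0], [6, 3, 0], [-12, -6, 0]]. v must be orthogonal to every row; (row 1) × (row 2) = [0, 0, 6], so take v_3 = [0, 0, 1]^T.
V = [v_1 v_2 v_3] = [[1, -5, 0], [-1, 6, 0], [2, -12, 1]] has det V = 1, so V^{-1} = adj(V)/det V = [[6, 5, 0], [1, 1, 0], [0, 2, 1]].
Modal coordinates z(0) = V^{-1} x(0): 6·(-2) + 5·3 + 0·(-3) = 3; 1·(-2) + 1·3 + 0·(-3) = 1; 0·(-2) + 2·3 + 1·(-3) = 3; so z(0) = [3, 1, 3]^T.
x_1(t) = Σ_i (v_i)_1 · z_i(0) · e^{λ_i t} (row 1 of V times the modal terms).
x_1(1.2) = 1·3·e^{-4·1.2} + (-5)·1·e^{-3·1.2} + 0·3·e^{-1·1.2} = 3·0.008230 + (-5)·0.027324 + 0·0.301194 = -0.1119.

-0.1119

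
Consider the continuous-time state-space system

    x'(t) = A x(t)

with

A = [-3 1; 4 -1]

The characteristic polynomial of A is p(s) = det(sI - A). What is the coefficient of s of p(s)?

For a 2×2 matrix, det(sI - A) = s^2 - (tr A)s + det A.
tr A = -4, det A = -1.
So p(s) = s^2 + 4s - 1.
The coefficient of s is 4.

4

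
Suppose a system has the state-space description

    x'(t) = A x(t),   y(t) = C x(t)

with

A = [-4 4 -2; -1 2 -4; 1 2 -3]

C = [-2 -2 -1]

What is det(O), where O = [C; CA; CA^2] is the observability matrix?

784

CA = [[9, -14, 15]]
CA^2 = [[-7, 38, -7]]
Observability matrix O = [C; CA; CA^2] = [[-2, -2, -1], [9, -14, 15], [-7, 38, -7]]
Expanding along the first row, det(O) = (-2)·((-14)·(-7) - 15·38) - (-2)·(9·(-7) - 15·(-7)) + (-1)·(9·38 - (-14)·(-7)) = (-2)·(-472) - (-2)·42 + (-1)·244 = 784
Since det(O) ≠ 0, rank(O) = 3 and the system is completely observable.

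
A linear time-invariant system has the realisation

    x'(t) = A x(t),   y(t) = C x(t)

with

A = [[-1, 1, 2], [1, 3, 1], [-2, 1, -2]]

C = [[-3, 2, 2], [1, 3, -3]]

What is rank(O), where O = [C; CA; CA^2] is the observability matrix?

3

CA = [[1, 5, -8], [8, 7, 11]]
CA^2 = [[20, 8, 23], [-23, 40, 1]]
Observability matrix O = [C; CA; CA^2] = [[-3, 2, 2], [1, 3, -3], [1, 5, -8], [8, 7, 11], [20, 8, 23], [-23, 40, 1]]
Take the 3×3 submatrix of O formed by rows 1, 2, 3: [[-3, 2, 2], [1, 3, -3], [1, 5, -8]]. Its determinant is (-3)·(3·(-8) - (-3)·5) - 2·(1·(-8) - (-3)·1) + 2·(1·5 - 3·1) = (-3)·(-9) - 2·(-5) + 2·2 = 41 ≠ 0.
So rank(O) ≥ 3; since O has 3 columns, rank(O) = 3.
rank(O) = 3 = n, so the pair (A, C) is completely observable.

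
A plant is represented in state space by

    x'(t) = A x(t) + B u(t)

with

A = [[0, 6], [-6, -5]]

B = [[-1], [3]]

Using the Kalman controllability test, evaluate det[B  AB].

AB = [[18], [-9]]
Controllability matrix C = [B  AB] = [[-1, 18], [3, -9]]
det(C) = (-1)·(-9) - 18·3 = 9 - 54 = -45
Since det(C) ≠ 0, rank(C) = 2 and the system is completely controllable.

-45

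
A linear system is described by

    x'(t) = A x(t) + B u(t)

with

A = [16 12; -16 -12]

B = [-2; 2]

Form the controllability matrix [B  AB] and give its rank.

AB = [[-8], [8]]
Controllability matrix C = [B  AB] = [[-2, -8], [2, 8]]
Every column of C is a scalar multiple of column 1 = [-2, 2] (multipliers 1, 4), so the columns span a one-dimensional space.
C ≠ 0, hence rank(C) = 1.
rank(C) = 1 < n = 2, so the pair (A, B) is not completely controllable.

1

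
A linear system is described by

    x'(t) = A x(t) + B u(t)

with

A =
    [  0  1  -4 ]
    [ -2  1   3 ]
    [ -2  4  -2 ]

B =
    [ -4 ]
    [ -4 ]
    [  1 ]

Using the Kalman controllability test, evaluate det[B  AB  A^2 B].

-1953

AB = [[-8], [7], [-10]]
A^2B = [[47], [-7], [64]]
Controllability matrix C = [B  AB  A^2B] = [[-4, -8, 47], [-4, 7, -7], [1, -10, 64]]
Expanding along the first row, det(C) = (-4)·(7·64 - (-7)·(-10)) - (-8)·((-4)·64 - (-7)·1) + 47·((-4)·(-10) - 7·1) = (-4)·378 - (-8)·(-249) + 47·33 = -1953
Since det(C) ≠ 0, rank(C) = 3 and the system is completely controllable.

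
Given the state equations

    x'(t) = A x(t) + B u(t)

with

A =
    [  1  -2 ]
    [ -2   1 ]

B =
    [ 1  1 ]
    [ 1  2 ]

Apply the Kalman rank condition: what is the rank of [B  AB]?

2

AB = [[-1, -3], [-1, 0]]
Controllability matrix C = [B  AB] = [[1, 1, -1, -3], [1, 2, -1, 0]]
Take the 2×2 submatrix of C formed by columns 1, 2: [[1, 1], [1, 2]]. Its determinant is 1·2 - 1·1 = 2 - 1 = 1 ≠ 0.
So rank(C) ≥ 2; since C has 2 rows, rank(C) = 2.
rank(C) = 2 = n, so the pair (A, B) is completely controllable.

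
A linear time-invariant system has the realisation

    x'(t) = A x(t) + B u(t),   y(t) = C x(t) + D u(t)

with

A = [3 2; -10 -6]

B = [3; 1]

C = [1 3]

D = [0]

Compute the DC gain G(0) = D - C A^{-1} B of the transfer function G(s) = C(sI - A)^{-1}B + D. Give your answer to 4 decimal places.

-39.5000

G(0) = C(-A)^{-1}B + D = -C A^{-1} B + D.
det A = 2, so A^{-1} = (1/2)·adj(A) = [[-3, -1], [5, 3/2]]
A^{-1} B = [-10, 33/2]^T
C A^{-1} B = 79/2
G(0) = D - C A^{-1} B = 0 - (79/2) = -79/2 ≈ -39.5000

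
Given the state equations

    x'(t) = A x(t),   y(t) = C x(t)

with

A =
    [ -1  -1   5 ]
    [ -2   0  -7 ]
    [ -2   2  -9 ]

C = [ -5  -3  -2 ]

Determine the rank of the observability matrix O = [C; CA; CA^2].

2

CA = [[15, 1, 14]]
CA^2 = [[-45, 13, -58]]
Observability matrix O = [C; CA; CA^2] = [[-5, -3, -2], [15, 1, 14], [-45, 13, -58]]
The columns c1, c2, c3 of O are linearly dependent: -c1 + c2 + c3 = 0 (check each entry), so rank(O) ≤ 2.
The 2×2 minor from rows 1, 2, columns 1, 2 is (-5)·1 - (-3)·15 = -5 - (-45) = 40 ≠ 0, so rank(O) = 2.
rank(O) = 2 < n = 3, so the pair (A, C) is not completely observable.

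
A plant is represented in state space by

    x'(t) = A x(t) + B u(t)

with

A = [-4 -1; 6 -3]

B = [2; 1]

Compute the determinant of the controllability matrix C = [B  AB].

27

AB = [[-9], [9]]
Controllability matrix C = [B  AB] = [[2, -9], [1, 9]]
det(C) = 2·9 - (-9)·1 = 18 - (-9) = 27
Since det(C) ≠ 0, rank(C) = 2 and the system is completely controllable.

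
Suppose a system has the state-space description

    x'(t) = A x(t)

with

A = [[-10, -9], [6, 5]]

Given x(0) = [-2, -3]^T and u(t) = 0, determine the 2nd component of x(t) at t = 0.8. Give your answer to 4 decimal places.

det(sI - A) = s^2 - (tr A)s + det A, with tr A = (-10) + 5 = -5 and det A = (-10)·5 - (-9)·6 = -50 - (-54) = 4.
So p(s) = det(sI - A) = s^2 + 5s + 4.
Factor s^2 + 5s + 4: two numbers with sum -5 and product 4 are -1 and -4, so s^2 + 5s + 4 = (s + 1)(s + 4).
Hence p(s) = (s + 1) (s + 4), with roots -4, -1.
The eigenvalues -4, -1 are distinct and real, so A is diagonalisable and x(t) = e^{At} x(0) = V diag(e^{λ_i t}) V^{-1} x(0), where the columns of V are the eigenvectors.
λ = -4: A - (-4)I = [[-6, -9], [6, 9]]. Row 1 gives (-6)·v1 + (-9)·v2 = 0, so take v_1 = [3, -2]^T.
λ = -1: A - (-1)I = [[-9, -9], [6, 6]]. Row 1 gives (-9)·v1 + (-9)·v2 = 0, so take v_2 = [1, -1]^T.
V = [v_1 v_2] = [[3, 1], [-2, -1]] has det V = -1, so V^{-1} = adj(V)/det V = [[1, 1], [-2, -3]].
Modal coordinates z(0) = V^{-1} x(0): 1·(-2) + 1·(-3) = -5; (-2)·(-2) + (-3)·(-3) = 13; so z(0) = [-5, 13]^T.
x_2(t) = Σ_i (v_i)_2 · z_i(0) · e^{λ_i t} (row 2 of V times the modal terms).
x_2(0.8) = (-2)·(-5)·e^{-4·0.8} + (-1)·13·e^{-1·0.8} = 10·0.040762 + (-13)·0.449329 = -5.4337.

-5.4337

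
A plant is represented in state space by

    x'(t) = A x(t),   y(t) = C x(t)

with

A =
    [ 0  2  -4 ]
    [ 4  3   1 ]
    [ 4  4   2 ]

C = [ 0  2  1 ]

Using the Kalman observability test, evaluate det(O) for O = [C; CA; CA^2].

1448

CA = [[12, 10, 4]]
CA^2 = [[56, 70, -30]]
Observability matrix O = [C; CA; CA^2] = [[0, 2, 1], [12, 10, 4], [56, 70, -30]]
Expanding along the first row, det(O) = 0·(10·(-30) - 4·70) - 2·(12·(-30) - 4·56) + 1·(12·70 - 10·56) = 0·(-580) - 2·(-584) + 1·280 = 1448
Since det(O) ≠ 0, rank(O) = 3 and the system is completely observable.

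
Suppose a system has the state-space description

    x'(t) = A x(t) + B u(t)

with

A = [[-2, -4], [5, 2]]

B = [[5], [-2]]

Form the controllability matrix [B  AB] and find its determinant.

AB = [[-2], [21]]
Controllability matrix C = [B  AB] = [[5, -2], [-2, 21]]
det(C) = 5·21 - (-2)·(-2) = 105 - 4 = 101
Since det(C) ≠ 0, rank(C) = 2 and the system is completely controllable.

101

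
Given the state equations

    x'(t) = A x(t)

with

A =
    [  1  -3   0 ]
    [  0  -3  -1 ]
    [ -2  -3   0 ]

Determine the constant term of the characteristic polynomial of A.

Expand det(sI - A) for the 3×3 matrix.
p(s) = s^3 + 2s^2 - 6s + 9.
(Check: constant term = det(-A) = (-1)^3 det A = 9; coefficient of s^2 = -tr A = 2.)
The constant term is 9.

9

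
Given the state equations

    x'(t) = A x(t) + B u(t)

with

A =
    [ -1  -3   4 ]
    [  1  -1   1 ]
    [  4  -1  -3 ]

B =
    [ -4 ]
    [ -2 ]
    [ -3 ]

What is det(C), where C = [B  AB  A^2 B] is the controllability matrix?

235

AB = [[-2], [-5], [-5]]
A^2B = [[-3], [-2], [12]]
Controllability matrix C = [B  AB  A^2B] = [[-4, -2, -3], [-2, -5, -2], [-3, -5, 12]]
Expanding along the first row, det(C) = (-4)·((-5)·12 - (-2)·(-5)) - (-2)·((-2)·12 - (-2)·(-3)) + (-3)·((-2)·(-5) - (-5)·(-3)) = (-4)·(-70) - (-2)·(-30) + (-3)·(-5) = 235
Since det(C) ≠ 0, rank(C) = 3 and the system is completely controllable.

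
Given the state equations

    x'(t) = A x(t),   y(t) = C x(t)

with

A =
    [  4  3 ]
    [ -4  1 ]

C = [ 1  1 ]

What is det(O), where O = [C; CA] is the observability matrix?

CA = [[0, 4]]
Observability matrix O = [C; CA] = [[1, 1], [0, 4]]
det(O) = 1·4 - 1·0 = 4 - 0 = 4
Since det(O) ≠ 0, rank(O) = 2 and the system is completely observable.

4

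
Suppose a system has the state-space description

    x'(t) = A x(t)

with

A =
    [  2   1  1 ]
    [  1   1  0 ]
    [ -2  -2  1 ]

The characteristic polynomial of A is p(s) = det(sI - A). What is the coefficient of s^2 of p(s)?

Expand det(sI - A) for the 3×3 matrix.
p(s) = s^3 - 4s^2 + 6s - 1.
(Check: constant term = det(-A) = (-1)^3 det A = -1; coefficient of s^2 = -tr A = -4.)
The coefficient of s^2 is -4.

-4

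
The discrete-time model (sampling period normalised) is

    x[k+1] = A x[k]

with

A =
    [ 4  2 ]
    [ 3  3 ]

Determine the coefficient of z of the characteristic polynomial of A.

-7

For a 2×2 matrix, det(zI - A) = z^2 - (tr A)z + det A.
tr A = 7, det A = 6.
So p(z) = z^2 - 7z + 6.
The coefficient of z is -7.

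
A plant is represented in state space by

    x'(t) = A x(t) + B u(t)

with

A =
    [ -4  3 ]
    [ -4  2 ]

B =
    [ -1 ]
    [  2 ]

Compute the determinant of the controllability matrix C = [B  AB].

AB = [[10], [8]]
Controllability matrix C = [B  AB] = [[-1, 10], [2, 8]]
det(C) = (-1)·8 - 10·2 = -8 - 20 = -28
Since det(C) ≠ 0, rank(C) = 2 and the system is completely controllable.

-28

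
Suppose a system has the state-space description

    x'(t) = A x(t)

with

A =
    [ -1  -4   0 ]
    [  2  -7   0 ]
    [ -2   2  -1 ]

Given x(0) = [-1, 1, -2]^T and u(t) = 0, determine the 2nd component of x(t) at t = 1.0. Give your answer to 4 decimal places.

det(sI - A) = s^3 - (tr A)s^2 + (M11 + M22 + M33)s - det A, where Mii is the 2×2 principal minor of A obtained by deleting row i and column i.
tr A = (-1) + (-7) + (-1) = -9; M11 = (-7)·(-1) - 0·2 = 7 - 0 = 7; M22 = (-1)·(-1) - 0·(-2) = 1 - 0 = 1; M33 = (-1)·(-7) - (-4)·2 = 7 - (-8) = 15; sum of minors = 23.
det A = (-1)·((-7)·(-1) - 0·2) - (-4)·(2·(-1) - 0·(-2)) + 0·(2·2 - (-7)·(-2)) = (-1)·7 - (-4)·(-2) + 0·(-10) = -15.
So p(s) = det(sI - A) = s^3 + 9s^2 + 23s + 15.
Rational-root test: any integer root divides 15. Testing small divisors, s = -1 works: p(-1) = -1 + 9 + (-23) + 15 = 0, so (s + 1) is a factor.
Dividing, p(s) = (s + 1)(s^2 + 8s + 15).
Factor s^2 + 8s + 15: two numbers with sum -8 and product 15 are -3 and -5, so s^2 + 8s + 15 = (s + 3)(s + 5).
Hence p(s) = (s + 1) (s + 3) (s + 5), with roots -5, -3, -1.
The eigenvalues -5, -3, -1 are distinct and real, so A is diagonalisable and x(t) = e^{At} x(0) = V diag(e^{λ_i t}) V^{-1} x(0), where the columns of V are the eigenvectors.
λ = -5: A - (-5)I = [[4, -4, 0], [2, -2, 0], [-2, 2, 4]]. v must be orthogonal to every row; (row 1) × (row 3) = [-16, -16, 0], so take v_1 = [-1, -1, 0]^T.
λ = -3: A - (-3)I = [[2, -4, 0], [2, -4, 0], [-2, 2, 2]]. v must be orthogonal to every row; (row 1) × (row 3) = [-8, -4, -4], so take v_2 = [2, 1, 1]^T.
λ = -1: A - (-1)I = [[0, -4, 0], [2, -6, 0], [-2, 2, 0]]. v must be orthogonal to every row; (row 1) × (row 2) = [0, 0, 8], so take v_3 = [0, 0, 1]^T.
V = [v_1 v_2 v_3] = [[-1, 2, 0], [-1, 1, 0], [0, 1, 1]] has det V = 1, so V^{-1} = adj(V)/det V = [[1, -2, 0], [1, -1, 0], [-1, 1, 1]].
Modal coordinates z(0) = V^{-1} x(0): 1·(-1) + (-2)·1 + 0·(-2) = -3; 1·(-1) + (-1)·1 + 0·(-2) = -2; (-1)·(-1) + 1·1 + 1·(-2) = 0; so z(0) = [-3, -2, 0]^T.
x_2(t) = Σ_i (v_i)_2 · z_i(0) · e^{λ_i t} (row 2 of V times the modal terms).
x_2(1.0) = (-1)·(-3)·e^{-5·1.0} + 1·(-2)·e^{-3·1.0} + 0·0·e^{-1·1.0} = 3·0.006738 + (-2)·0.049787 + 0·0.367879 = -0.0794.

-0.0794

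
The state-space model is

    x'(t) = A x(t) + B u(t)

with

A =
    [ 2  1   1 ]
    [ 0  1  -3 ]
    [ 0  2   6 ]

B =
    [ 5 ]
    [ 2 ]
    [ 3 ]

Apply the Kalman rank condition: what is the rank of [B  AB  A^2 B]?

AB = [[15], [-7], [22]]
A^2B = [[45], [-73], [118]]
Controllability matrix C = [B  AB  A^2B] = [[5, 15, 45], [2, -7, -73], [3, 22, 118]]
The rows r1, r2, r3 of C are linearly dependent: -r1 + r2 + r3 = 0 (check each entry), so rank(C) ≤ 2.
The 2×2 minor from rows 1, 2, columns 1, 2 is 5·(-7) - 15·2 = -35 - 30 = -65 ≠ 0, so rank(C) = 2.
rank(C) = 2 < n = 3, so the pair (A, B) is not completely controllable.

2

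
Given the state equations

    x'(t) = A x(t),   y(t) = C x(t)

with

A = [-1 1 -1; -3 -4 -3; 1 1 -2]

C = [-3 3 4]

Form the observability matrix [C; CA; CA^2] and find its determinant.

CA = [[-2, -11, -14]]
CA^2 = [[21, 28, 63]]
Observability matrix O = [C; CA; CA^2] = [[-3, 3, 4], [-2, -11, -14], [21, 28, 63]]
Expanding along the first row, det(O) = (-3)·((-11)·63 - (-14)·28) - 3·((-2)·63 - (-14)·21) + 4·((-2)·28 - (-11)·21) = (-3)·(-301) - 3·168 + 4·175 = 1099
Since det(O) ≠ 0, rank(O) = 3 and the system is completely observable.

1099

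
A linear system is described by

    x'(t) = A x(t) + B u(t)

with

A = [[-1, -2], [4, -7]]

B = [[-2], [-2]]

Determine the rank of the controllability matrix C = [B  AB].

AB = [[6], [6]]
Controllability matrix C = [B  AB] = [[-2, 6], [-2, 6]]
Every column of C is a scalar multiple of column 1 = [-2, -2] (multipliers 1, -3), so the columns span a one-dimensional space.
C ≠ 0, hence rank(C) = 1.
rank(C) = 1 < n = 2, so the pair (A, B) is not completely controllable.

1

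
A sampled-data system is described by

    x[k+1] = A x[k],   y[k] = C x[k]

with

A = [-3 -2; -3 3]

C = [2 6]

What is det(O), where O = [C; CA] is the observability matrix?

CA = [[-24, 14]]
Observability matrix O = [C; CA] = [[2, 6], [-24, 14]]
det(O) = 2·14 - 6·(-24) = 28 - (-144) = 172
Since det(O) ≠ 0, rank(O) = 2 and the system is completely observable.

172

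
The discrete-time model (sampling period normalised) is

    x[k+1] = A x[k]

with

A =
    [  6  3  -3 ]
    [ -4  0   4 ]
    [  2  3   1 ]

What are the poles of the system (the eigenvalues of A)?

det(zI - A) = z^3 - (tr A)z^2 + (M11 + M22 + M33)z - det A, where Mii is the 2×2 principal minor of A obtained by deleting row i and column i.
tr A = 6 + 0 + 1 = 7; M11 = 0·1 - 4·3 = 0 - 12 = -12; M22 = 6·1 - (-3)·2 = 6 - (-6) = 12; M33 = 6·0 - 3·(-4) = 0 - (-12) = 12; sum of minors = 12.
det A = 6·(0·1 - 4·3) - 3·((-4)·1 - 4·2) + (-3)·((-4)·3 - 0·2) = 6·(-12) - 3·(-12) + (-3)·(-12) = 0.
So p(z) = det(zI - A) = z^3 - 7z^2 + 12z.
The constant term is 0, so p(z) = z(z^2 - 7z + 12).
Factor z^2 - 7z + 12: two numbers with sum 7 and product 12 are 4 and 3, so z^2 - 7z + 12 = (z - 4)(z - 3).
Hence p(z) = z (z - 4) (z - 3), with roots 0, 3, 4.

0, 3, 4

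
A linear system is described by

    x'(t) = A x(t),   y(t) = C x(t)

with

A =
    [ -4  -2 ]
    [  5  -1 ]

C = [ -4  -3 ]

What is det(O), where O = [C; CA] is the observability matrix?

CA = [[1, 11]]
Observability matrix O = [C; CA] = [[-4, -3], [1, 11]]
det(O) = (-4)·11 - (-3)·1 = -44 - (-3) = -41
Since det(O) ≠ 0, rank(O) = 2 and the system is completely observable.

-41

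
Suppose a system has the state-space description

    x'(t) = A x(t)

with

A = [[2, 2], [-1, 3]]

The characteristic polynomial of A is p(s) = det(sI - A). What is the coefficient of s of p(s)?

For a 2×2 matrix, det(sI - A) = s^2 - (tr A)s + det A.
tr A = 5, det A = 8.
So p(s) = s^2 - 5s + 8.
The coefficient of s is -5.

-5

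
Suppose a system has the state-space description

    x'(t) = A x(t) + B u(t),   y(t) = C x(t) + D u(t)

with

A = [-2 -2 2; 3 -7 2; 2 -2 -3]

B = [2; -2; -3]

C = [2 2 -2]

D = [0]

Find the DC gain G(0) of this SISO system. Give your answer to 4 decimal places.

G(0) = C(-A)^{-1}B + D = -C A^{-1} B + D.
det A = -60, so A^{-1} = (1/-60)·adj(A) = [[-5/12, 1/6, -1/6], [-13/60, -1/30, -1/6], [-2/15, 2/15, -1/3]]
A^{-1} B = [-2/3, 2/15, 7/15]^T
C A^{-1} B = -2
G(0) = D - C A^{-1} B = 0 - (-2) = 2

2.0000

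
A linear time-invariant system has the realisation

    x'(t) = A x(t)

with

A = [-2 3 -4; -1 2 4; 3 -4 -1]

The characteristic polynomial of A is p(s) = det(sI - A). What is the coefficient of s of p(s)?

27

Expand det(sI - A) for the 3×3 matrix.
p(s) = s^3 + s^2 + 27s - 13.
(Check: constant term = det(-A) = (-1)^3 det A = -13; coefficient of s^2 = -tr A = 1.)
The coefficient of s is 27.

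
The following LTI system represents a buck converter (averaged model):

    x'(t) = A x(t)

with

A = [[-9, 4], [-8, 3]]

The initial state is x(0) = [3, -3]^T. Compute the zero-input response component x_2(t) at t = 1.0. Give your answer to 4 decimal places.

-4.3539

det(sI - A) = s^2 - (tr A)s + det A, with tr A = (-9) + 3 = -6 and det A = (-9)·3 - 4·(-8) = -27 - (-32) = 5.
So p(s) = det(sI - A) = s^2 + 6s + 5.
Factor s^2 + 6s + 5: two numbers with sum -6 and product 5 are -1 and -5, so s^2 + 6s + 5 = (s + 1)(s + 5).
Hence p(s) = (s + 1) (s + 5), with roots -5, -1.
The eigenvalues -5, -1 are distinct and real, so A is diagonalisable and x(t) = e^{At} x(0) = V diag(e^{λ_i t}) V^{-1} x(0), where the columns of V are the eigenvectors.
λ = -5: A - (-5)I = [[-4, 4], [-8, 8]]. Row 1 gives (-4)·v1 + 4·v2 = 0, so take v_1 = [1, 1]^T.
λ = -1: A - (-1)I = [[-8, 4], [-8, 4]]. Row 1 gives (-8)·v1 + 4·v2 = 0, so take v_2 = [-1, -2]^T.
V = [v_1 v_2] = [[1, -1], [1, -2]] has det V = -1, so V^{-1} = adj(V)/det V = [[2, -1], [1, -1]].
Modal coordinates z(0) = V^{-1} x(0): 2·3 + (-1)·(-3) = 9; 1·3 + (-1)·(-3) = 6; so z(0) = [9, 6]^T.
x_2(t) = Σ_i (v_i)_2 · z_i(0) · e^{λ_i t} (row 2 of V times the modal terms).
x_2(1.0) = 1·9·e^{-5·1.0} + (-2)·6·e^{-1·1.0} = 9·0.006738 + (-12)·0.367879 = -4.3539.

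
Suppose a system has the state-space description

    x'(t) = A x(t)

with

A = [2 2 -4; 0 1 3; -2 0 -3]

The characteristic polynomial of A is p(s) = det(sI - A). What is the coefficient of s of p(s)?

-15

Expand det(sI - A) for the 3×3 matrix.
p(s) = s^3 - 15s + 26.
(Check: constant term = det(-A) = (-1)^3 det A = 26; coefficient of s^2 = -tr A = 0.)
The coefficient of s is -15.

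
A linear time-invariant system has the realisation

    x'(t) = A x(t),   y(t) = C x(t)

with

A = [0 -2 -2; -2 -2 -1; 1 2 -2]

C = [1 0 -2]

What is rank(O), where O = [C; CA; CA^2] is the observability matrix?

CA = [[-2, -6, 2]]
CA^2 = [[14, 20, 6]]
Observability matrix O = [C; CA; CA^2] = [[1, 0, -2], [-2, -6, 2], [14, 20, 6]]
det(O) = 1·((-6)·6 - 2·20) - 0·((-2)·6 - 2·14) + (-2)·((-2)·20 - (-6)·14) = 1·(-76) - 0·(-40) + (-2)·44 = -164 ≠ 0, so rank(O) = 3.
rank(O) = 3 = n, so the pair (A, C) is completely observable.

3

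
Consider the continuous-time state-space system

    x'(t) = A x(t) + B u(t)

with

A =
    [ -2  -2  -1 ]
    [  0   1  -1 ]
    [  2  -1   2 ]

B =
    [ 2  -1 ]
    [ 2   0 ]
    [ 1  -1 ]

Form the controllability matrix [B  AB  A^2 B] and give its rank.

3

AB = [[-9, 3], [1, 1], [4, -4]]
A^2B = [[12, -4], [-3, 5], [-11, -3]]
Controllability matrix C = [B  AB  A^2B] = [[2, -1, -9, 3, 12, -4], [2, 0, 1, 1, -3, 5], [1, -1, 4, -4, -11, -3]]
Take the 3×3 submatrix of C formed by columns 1, 2, 3: [[2, -1, -9], [2, 0, 1], [1, -1, 4]]. Its determinant is 2·(0·4 - 1·(-1)) - (-1)·(2·4 - 1·1) + (-9)·(2·(-1) - 0·1) = 2·1 - (-1)·7 + (-9)·(-2) = 27 ≠ 0.
So rank(C) ≥ 3; since C has 3 rows, rank(C) = 3.
rank(C) = 3 = n, so the pair (A, B) is completely controllable.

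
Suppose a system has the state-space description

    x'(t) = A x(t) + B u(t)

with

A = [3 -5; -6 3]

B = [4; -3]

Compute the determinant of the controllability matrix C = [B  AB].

AB = [[27], [-33]]
Controllability matrix C = [B  AB] = [[4, 27], [-3, -33]]
det(C) = 4·(-33) - 27·(-3) = -132 - (-81) = -51
Since det(C) ≠ 0, rank(C) = 2 and the system is completely controllable.

-51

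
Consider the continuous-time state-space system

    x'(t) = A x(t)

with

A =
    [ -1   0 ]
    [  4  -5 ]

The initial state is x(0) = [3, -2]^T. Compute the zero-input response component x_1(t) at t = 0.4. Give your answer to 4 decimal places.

2.0110

det(sI - A) = s^2 - (tr A)s + det A, with tr A = (-1) + (-5) = -6 and det A = (-1)·(-5) - 0·4 = 5 - 0 = 5.
So p(s) = det(sI - A) = s^2 + 6s + 5.
Factor s^2 + 6s + 5: two numbers with sum -6 and product 5 are -1 and -5, so s^2 + 6s + 5 = (s + 1)(s + 5).
Hence p(s) = (s + 1) (s + 5), with roots -5, -1.
The eigenvalues -5, -1 are distinct and real, so A is diagonalisable and x(t) = e^{At} x(0) = V diag(e^{λ_i t}) V^{-1} x(0), where the columns of V are the eigenvectors.
λ = -5: A - (-5)I = [[4, 0], [4, 0]]. Row 1 gives 4·v1 + 0·v2 = 0, so take v_1 = [0, 1]^T.
λ = -1: A - (-1)I = [[0, 0], [4, -4]]. Row 2 gives 4·v1 + (-4)·v2 = 0, so take v_2 = [-1, -1]^T.
V = [v_1 v_2] = [[0, -1], [1, -1]] has det V = 1, so V^{-1} = adj(V)/det V = [[-1, 1], [-1, 0]].
Modal coordinates z(0) = V^{-1} x(0): (-1)·3 + 1·(-2) = -5; (-1)·3 + 0·(-2) = -3; so z(0) = [-5, -3]^T.
x_1(t) = Σ_i (v_i)_1 · z_i(0) · e^{λ_i t} (row 1 of V times the modal terms).
x_1(0.4) = 0·(-5)·e^{-5·0.4} + (-1)·(-3)·e^{-1·0.4} = 0·0.135335 + 3·0.670320 = 2.0110.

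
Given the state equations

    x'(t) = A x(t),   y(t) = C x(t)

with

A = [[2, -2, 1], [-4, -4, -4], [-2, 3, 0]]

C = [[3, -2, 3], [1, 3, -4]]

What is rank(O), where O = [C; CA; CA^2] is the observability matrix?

3

CA = [[8, 11, 11], [-2, -26, -11]]
CA^2 = [[-50, -27, -36], [122, 75, 102]]
Observability matrix O = [C; CA; CA^2] = [[3, -2, 3], [1, 3, -4], [8, 11, 11], [-2, -26, -11], [-50, -27, -36], [122, 75, 102]]
Take the 3×3 submatrix of O formed by rows 1, 2, 3: [[3, -2, 3], [1, 3, -4], [8, 11, 11]]. Its determinant is 3·(3·11 - (-4)·11) - (-2)·(1·11 - (-4)·8) + 3·(1·11 - 3·8) = 3·77 - (-2)·43 + 3·(-13) = 278 ≠ 0.
So rank(O) ≥ 3; since O has 3 columns, rank(O) = 3.
rank(O) = 3 = n, so the pair (A, C) is completely observable.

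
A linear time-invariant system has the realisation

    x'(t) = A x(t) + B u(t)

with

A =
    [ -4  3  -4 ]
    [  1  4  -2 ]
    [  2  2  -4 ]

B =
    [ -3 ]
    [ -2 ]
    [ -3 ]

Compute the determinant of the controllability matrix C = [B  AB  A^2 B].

3011

AB = [[18], [-5], [2]]
A^2B = [[-95], [-6], [18]]
Controllability matrix C = [B  AB  A^2B] = [[-3, 18, -95], [-2, -5, -6], [-3, 2, 18]]
Expanding along the first row, det(C) = (-3)·((-5)·18 - (-6)·2) - 18·((-2)·18 - (-6)·(-3)) + (-95)·((-2)·2 - (-5)·(-3)) = (-3)·(-78) - 18·(-54) + (-95)·(-19) = 3011
Since det(C) ≠ 0, rank(C) = 3 and the system is completely controllable.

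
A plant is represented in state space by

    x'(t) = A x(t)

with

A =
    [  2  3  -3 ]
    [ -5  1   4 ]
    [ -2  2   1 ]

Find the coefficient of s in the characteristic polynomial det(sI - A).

6

Expand det(sI - A) for the 3×3 matrix.
p(s) = s^3 - 4s^2 + 6s - 1.
(Check: constant term = det(-A) = (-1)^3 det A = -1; coefficient of s^2 = -tr A = -4.)
The coefficient of s is 6.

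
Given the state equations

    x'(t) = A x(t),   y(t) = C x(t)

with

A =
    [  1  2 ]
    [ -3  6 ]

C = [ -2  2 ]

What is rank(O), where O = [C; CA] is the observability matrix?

CA = [[-8, 8]]
Observability matrix O = [C; CA] = [[-2, 2], [-8, 8]]
Every row of O is a scalar multiple of row 1 = [-2, 2] (multipliers 1, 4), so the rows span a one-dimensional space.
O ≠ 0, hence rank(O) = 1.
rank(O) = 1 < n = 2, so the pair (A, C) is not completely observable.

1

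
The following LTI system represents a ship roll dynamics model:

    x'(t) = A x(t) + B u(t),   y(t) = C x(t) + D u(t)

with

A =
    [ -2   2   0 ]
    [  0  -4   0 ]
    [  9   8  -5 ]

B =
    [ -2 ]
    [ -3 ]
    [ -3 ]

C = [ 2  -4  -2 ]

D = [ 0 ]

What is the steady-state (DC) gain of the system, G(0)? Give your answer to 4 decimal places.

9.4000

G(0) = C(-A)^{-1}B + D = -C A^{-1} B + D.
det A = -40, so A^{-1} = (1/-40)·adj(A) = [[-1/2, -1/4, 0], [0, -1/4, 0], [-9/10, -17/20, -1/5]]
A^{-1} B = [7/4, 3/4, 99/20]^T
C A^{-1} B = -47/5
G(0) = D - C A^{-1} B = 0 - (-47/5) = 47/5 ≈ 9.4000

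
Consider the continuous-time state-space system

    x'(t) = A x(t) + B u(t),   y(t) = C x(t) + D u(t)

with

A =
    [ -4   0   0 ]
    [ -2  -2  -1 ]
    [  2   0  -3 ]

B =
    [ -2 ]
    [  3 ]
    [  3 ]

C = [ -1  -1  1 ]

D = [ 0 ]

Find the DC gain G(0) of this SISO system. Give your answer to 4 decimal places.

G(0) = C(-A)^{-1}B + D = -C A^{-1} B + D.
det A = -24, so A^{-1} = (1/-24)·adj(A) = [[-1/4, 0, 0], [1/3, -1/2, 1/6], [-1/6, 0, -1/3]]
A^{-1} B = [1/2, -5/3, -2/3]^T
C A^{-1} B = 1/2
G(0) = D - C A^{-1} B = 0 - (1/2) = -1/2 ≈ -0.5000

-0.5000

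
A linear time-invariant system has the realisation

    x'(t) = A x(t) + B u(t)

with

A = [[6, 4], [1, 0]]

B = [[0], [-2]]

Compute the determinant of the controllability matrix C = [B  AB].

AB = [[-8], [0]]
Controllability matrix C = [B  AB] = [[0, -8], [-2, 0]]
det(C) = 0·0 - (-8)·(-2) = 0 - 16 = -16
Since det(C) ≠ 0, rank(C) = 2 and the system is completely controllable.

-16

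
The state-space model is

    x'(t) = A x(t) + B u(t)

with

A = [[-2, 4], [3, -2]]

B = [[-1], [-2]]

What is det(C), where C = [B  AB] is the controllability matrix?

AB = [[-6], [1]]
Controllability matrix C = [B  AB] = [[-1, -6], [-2, 1]]
det(C) = (-1)·1 - (-6)·(-2) = -1 - 12 = -13
Since det(C) ≠ 0, rank(C) = 2 and the system is completely controllable.

-13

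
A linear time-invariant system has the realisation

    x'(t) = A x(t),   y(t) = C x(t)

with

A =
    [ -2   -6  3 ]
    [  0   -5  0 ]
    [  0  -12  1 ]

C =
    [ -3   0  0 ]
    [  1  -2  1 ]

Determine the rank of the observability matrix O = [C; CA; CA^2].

CA = [[6, 18, -9], [-2, -8, 4]]
CA^2 = [[-12, -18, 9], [4, 4, -2]]
Observability matrix O = [C; CA; CA^2] = [[-3, 0, 0], [1, -2, 1], [6, 18, -9], [-2, -8, 4], [-12, -18, 9], [4, 4, -2]]
The columns c1, c2, c3 of O are linearly dependent: c2 + 2·c3 = 0 (check each entry), so rank(O) ≤ 2.
The 2×2 minor from rows 1, 2, columns 1, 2 is (-3)·(-2) - 0·1 = 6 - 0 = 6 ≠ 0, so rank(O) = 2.
rank(O) = 2 < n = 3, so the pair (A, C) is not completely observable.

2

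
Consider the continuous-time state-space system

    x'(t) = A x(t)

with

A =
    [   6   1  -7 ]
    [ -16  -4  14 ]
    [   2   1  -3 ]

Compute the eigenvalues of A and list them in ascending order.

-3, -2, 4

det(sI - A) = s^3 - (tr A)s^2 + (M11 + M22 + M33)s - det A, where Mii is the 2×2 principal minor of A obtained by deleting row i and column i.
tr A = 6 + (-4) + (-3) = -1; M11 = (-4)·(-3) - 14·1 = 12 - 14 = -2; M22 = 6·(-3) - (-7)·2 = -18 - (-14) = -4; M33 = 6·(-4) - 1·(-16) = -24 - (-16) = -8; sum of minors = -14.
det A = 6·((-4)·(-3) - 14·1) - 1·((-16)·(-3) - 14·2) + (-7)·((-16)·1 - (-4)·2) = 6·(-2) - 1·20 + (-7)·(-8) = 24.
So p(s) = det(sI - A) = s^3 + s^2 - 14s - 24.
Rational-root test: any integer root divides -24. Testing small divisors, s = -2 works: p(-2) = -8 + 4 + 28 + (-24) = 0, so (s + 2) is a factor.
Dividing, p(s) = (s + 2)(s^2 - s - 12).
Factor s^2 - s - 12: two numbers with sum 1 and product -12 are 4 and -3, so s^2 - s - 12 = (s - 4)(s + 3).
Hence p(s) = (s - 4) (s + 2) (s + 3), with roots -3, -2, 4.
At least one eigenvalue has non-negative real part, so the system is not asymptotically stable.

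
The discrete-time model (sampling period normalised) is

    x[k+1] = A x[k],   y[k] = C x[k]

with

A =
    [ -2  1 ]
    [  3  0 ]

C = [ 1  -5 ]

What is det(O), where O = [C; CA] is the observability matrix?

-84

CA = [[-17, 1]]
Observability matrix O = [C; CA] = [[1, -5], [-17, 1]]
det(O) = 1·1 - (-5)·(-17) = 1 - 85 = -84
Since det(O) ≠ 0, rank(O) = 2 and the system is completely observable.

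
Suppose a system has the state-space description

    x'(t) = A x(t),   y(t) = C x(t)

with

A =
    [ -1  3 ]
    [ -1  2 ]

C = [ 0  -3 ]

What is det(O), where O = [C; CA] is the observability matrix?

CA = [[3, -6]]
Observability matrix O = [C; CA] = [[0, -3], [3, -6]]
det(O) = 0·(-6) - (-3)·3 = 0 - (-9) = 9
Since det(O) ≠ 0, rank(O) = 2 and the system is completely observable.

9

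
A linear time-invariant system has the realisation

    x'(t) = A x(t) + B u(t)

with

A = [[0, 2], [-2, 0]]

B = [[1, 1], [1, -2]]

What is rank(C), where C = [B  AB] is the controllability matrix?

2

AB = [[2, -4], [-2, -2]]
Controllability matrix C = [B  AB] = [[1, 1, 2, -4], [1, -2, -2, -2]]
Take the 2×2 submatrix of C formed by columns 1, 2: [[1, 1], [1, -2]]. Its determinant is 1·(-2) - 1·1 = -2 - 1 = -3 ≠ 0.
So rank(C) ≥ 2; since C has 2 rows, rank(C) = 2.
rank(C) = 2 = n, so the pair (A, B) is completely controllable.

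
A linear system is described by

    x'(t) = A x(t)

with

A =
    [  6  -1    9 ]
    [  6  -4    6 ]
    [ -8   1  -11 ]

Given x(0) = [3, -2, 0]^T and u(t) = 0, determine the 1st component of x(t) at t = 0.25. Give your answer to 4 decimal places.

4.9814

det(sI - A) = s^3 - (tr A)s^2 + (M11 + M22 + M33)s - det A, where Mii is the 2×2 principal minor of A obtained by deleting row i and column i.
tr A = 6 + (-4) + (-11) = -9; M11 = (-4)·(-11) - 6·1 = 44 - 6 = 38; M22 = 6·(-11) - 9·(-8) = -66 - (-72) = 6; M33 = 6·(-4) - (-1)·6 = -24 - (-6) = -18; sum of minors = 26.
det A = 6·((-4)·(-11) - 6·1) - (-1)·(6·(-11) - 6·(-8)) + 9·(6·1 - (-4)·(-8)) = 6·38 - (-1)·(-18) + 9·(-26) = -24.
So p(s) = det(sI - A) = s^3 + 9s^2 + 26s + 24.
Rational-root test: any integer root divides 24. Testing small divisors, s = -2 works: p(-2) = -8 + 36 + (-52) + 24 = 0, so (s + 2) is a factor.
Dividing, p(s) = (s + 2)(s^2 + 7s + 12).
Factor s^2 + 7s + 12: two numbers with sum -7 and product 12 are -3 and -4, so s^2 + 7s + 12 = (s + 3)(s + 4).
Hence p(s) = (s + 2) (s + 3) (s + 4), with roots -4, -3, -2.
The eigenvalues -4, -3, -2 are distinct and real, so A is diagonalisable and x(t) = e^{At} x(0) = V diag(e^{λ_i t}) V^{-1} x(0), where the columns of V are the eigenvectors.
λ = -4: A - (-4)I = [[10, -1, 9], [6, 0, 6], [-8, 1, -7]]. v must be orthogonal to every row; (row 1) × (row 2) = [-6, -6, 6], so take v_1 = [1, 1, -1]^T.
λ = -3: A - (-3)I = [[9, -1, 9], [6, -1, 6], [-8, 1, -8]]. v must be orthogonal to every row; (row 1) × (row 2) = [3, 0, -3], so take v_2 = [1, 0, -1]^T.
λ = -2: A - (-2)I = [[8, -1, 9], [6, -2, 6], [-8, 1, -9]]. v must be orthogonal to every row; (row 1) × (row 2) = [12, 6, -10], so take v_3 = [6, 3, -5]^T.
V = [v_1 v_2 v_3] = [[1, 1, 6], [1, 0, 3], [-1, -1, -5]] has det V = -1, so V^{-1} = adj(V)/det V = [[-3, 1, -3], [-2, -1, -3], [1, 0, 1]].
Modal coordinates z(0) = V^{-1} x(0): (-3)·3 + 1·(-2) + (-3)·0 = -11; (-2)·3 + (-1)·(-2) + (-3)·0 = -4; 1·3 + 0·(-2) + 1·0 = 3; so z(0) = [-11, -4, 3]^T.
x_1(t) = Σ_i (v_i)_1 · z_i(0) · e^{λ_i t} (row 1 of V times the modal terms).
x_1(0.25) = 1·(-11)·e^{-4·0.25} + 1·(-4)·e^{-3·0.25} + 6·3·e^{-2·0.25} = (-11)·0.367879 + (-4)·0.472367 + 18·0.606531 = 4.9814.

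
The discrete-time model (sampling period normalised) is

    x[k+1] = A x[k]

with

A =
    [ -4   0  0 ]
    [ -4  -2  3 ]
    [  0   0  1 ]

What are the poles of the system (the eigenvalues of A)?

-4, -2, 1

det(zI - A) = z^3 - (tr A)z^2 + (M11 + M22 + M33)z - det A, where Mii is the 2×2 principal minor of A obtained by deleting row i and column i.
tr A = (-4) + (-2) + 1 = -5; M11 = (-2)·1 - 3·0 = -2 - 0 = -2; M22 = (-4)·1 - 0·0 = -4 - 0 = -4; M33 = (-4)·(-2) - 0·(-4) = 8 - 0 = 8; sum of minors = 2.
det A = (-4)·((-2)·1 - 3·0) - 0·((-4)·1 - 3·0) + 0·((-4)·0 - (-2)·0) = (-4)·(-2) - 0·(-4) + 0·0 = 8.
So p(z) = det(zI - A) = z^3 + 5z^2 + 2z - 8.
Rational-root test: any integer root divides -8. Testing small divisors, z = 1 works: p(1) = 1 + 5 + 2 + (-8) = 0, so (z - 1) is a factor.
Dividing, p(z) = (z - 1)(z^2 + 6z + 8).
Factor z^2 + 6z + 8: two numbers with sum -6 and product 8 are -2 and -4, so z^2 + 6z + 8 = (z + 2)(z + 4).
Hence p(z) = (z - 1) (z + 2) (z + 4), with roots -4, -2, 1.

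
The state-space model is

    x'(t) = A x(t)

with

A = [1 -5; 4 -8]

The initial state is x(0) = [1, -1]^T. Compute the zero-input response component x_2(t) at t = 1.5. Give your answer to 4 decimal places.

det(sI - A) = s^2 - (tr A)s + det A, with tr A = 1 + (-8) = -7 and det A = 1·(-8) - (-5)·4 = -8 - (-20) = 12.
So p(s) = det(sI - A) = s^2 + 7s + 12.
Factor s^2 + 7s + 12: two numbers with sum -7 and product 12 are -3 and -4, so s^2 + 7s + 12 = (s + 3)(s + 4).
Hence p(s) = (s + 3) (s + 4), with roots -4, -3.
The eigenvalues -4, -3 are distinct and real, so A is diagonalisable and x(t) = e^{At} x(0) = V diag(e^{λ_i t}) V^{-1} x(0), where the columns of V are the eigenvectors.
λ = -4: A - (-4)I = [[5, -5], [4, -4]]. Row 1 gives 5·v1 + (-5)·v2 = 0, so take v_1 = [1, 1]^T.
λ = -3: A - (-3)I = [[4, -5], [4, -5]]. Row 1 gives 4·v1 + (-5)·v2 = 0, so take v_2 = [5, 4]^T.
V = [v_1 v_2] = [[1, 5], [1, 4]] has det V = -1, so V^{-1} = adj(V)/det V = [[-4, 5], [1, -1]].
Modal coordinates z(0) = V^{-1} x(0): (-4)·1 + 5·(-1) = -9; 1·1 + (-1)·(-1) = 2; so z(0) = [-9, 2]^T.
x_2(t) = Σ_i (v_i)_2 · z_i(0) · e^{λ_i t} (row 2 of V times the modal terms).
x_2(1.5) = 1·(-9)·e^{-4·1.5} + 4·2·e^{-3·1.5} = (-9)·0.002479 + 8·0.011109 = 0.0666.

0.0666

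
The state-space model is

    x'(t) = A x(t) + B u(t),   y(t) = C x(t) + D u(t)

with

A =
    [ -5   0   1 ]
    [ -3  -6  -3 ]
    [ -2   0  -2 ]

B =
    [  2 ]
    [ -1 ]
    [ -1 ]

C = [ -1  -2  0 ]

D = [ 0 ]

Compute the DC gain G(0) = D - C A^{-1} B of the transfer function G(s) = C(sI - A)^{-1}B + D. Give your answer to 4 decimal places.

G(0) = C(-A)^{-1}B + D = -C A^{-1} B + D.
det A = -72, so A^{-1} = (1/-72)·adj(A) = [[-1/6, 0, -1/12], [0, -1/6, 1/4], [1/6, 0, -5/12]]
A^{-1} B = [-1/4, -1/12, 3/4]^T
C A^{-1} B = 5/12
G(0) = D - C A^{-1} B = 0 - (5/12) = -5/12 ≈ -0.4167

-0.4167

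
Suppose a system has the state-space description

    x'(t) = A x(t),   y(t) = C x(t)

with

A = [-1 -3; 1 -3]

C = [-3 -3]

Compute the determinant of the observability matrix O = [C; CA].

CA = [[0, 18]]
Observability matrix O = [C; CA] = [[-3, -3], [0, 18]]
det(O) = (-3)·18 - (-3)·0 = -54 - 0 = -54
Since det(O) ≠ 0, rank(O) = 2 and the system is completely observable.

-54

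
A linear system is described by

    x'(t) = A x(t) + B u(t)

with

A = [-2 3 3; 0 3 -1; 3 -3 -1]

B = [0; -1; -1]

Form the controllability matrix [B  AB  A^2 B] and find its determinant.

AB = [[-6], [-2], [4]]
A^2B = [[18], [-10], [-16]]
Controllability matrix C = [B  AB  A^2B] = [[0, -6, 18], [-1, -2, -10], [-1, 4, -16]]
Expanding along the first row, det(C) = 0·((-2)·(-16) - (-10)·4) - (-6)·((-1)·(-16) - (-10)·(-1)) + 18·((-1)·4 - (-2)·(-1)) = 0·72 - (-6)·6 + 18·(-6) = -72
Since det(C) ≠ 0, rank(C) = 3 and the system is completely controllable.

-72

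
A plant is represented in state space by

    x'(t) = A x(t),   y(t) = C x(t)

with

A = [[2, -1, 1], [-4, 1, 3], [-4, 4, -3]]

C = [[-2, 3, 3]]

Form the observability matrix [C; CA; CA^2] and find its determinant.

CA = [[-28, 17, -2]]
CA^2 = [[-116, 37, 29]]
Observability matrix O = [C; CA; CA^2] = [[-2, 3, 3], [-28, 17, -2], [-116, 37, 29]]
Expanding along the first row, det(O) = (-2)·(17·29 - (-2)·37) - 3·((-28)·29 - (-2)·(-116)) + 3·((-28)·37 - 17·(-116)) = (-2)·567 - 3·(-1044) + 3·936 = 4806
Since det(O) ≠ 0, rank(O) = 3 and the system is completely observable.

4806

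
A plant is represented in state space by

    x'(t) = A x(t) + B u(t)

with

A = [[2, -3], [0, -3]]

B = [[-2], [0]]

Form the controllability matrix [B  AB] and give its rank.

AB = [[-4], [0]]
Controllability matrix C = [B  AB] = [[-2, -4], [0, 0]]
Every column of C is a scalar multiple of column 1 = [-2, 0] (multipliers 1, 2), so the columns span a one-dimensional space.
C ≠ 0, hence rank(C) = 1.
rank(C) = 1 < n = 2, so the pair (A, B) is not completely controllable.

1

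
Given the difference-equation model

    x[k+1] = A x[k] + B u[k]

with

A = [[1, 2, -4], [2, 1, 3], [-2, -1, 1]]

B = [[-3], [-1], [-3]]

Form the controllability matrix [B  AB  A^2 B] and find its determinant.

2372

AB = [[7], [-16], [4]]
A^2B = [[-41], [10], [6]]
Controllability matrix C = [B  AB  A^2B] = [[-3, 7, -41], [-1, -16, 10], [-3, 4, 6]]
Expanding along the first row, det(C) = (-3)·((-16)·6 - 10·4) - 7·((-1)·6 - 10·(-3)) + (-41)·((-1)·4 - (-16)·(-3)) = (-3)·(-136) - 7·24 + (-41)·(-52) = 2372
Since det(C) ≠ 0, rank(C) = 3 and the system is completely controllable.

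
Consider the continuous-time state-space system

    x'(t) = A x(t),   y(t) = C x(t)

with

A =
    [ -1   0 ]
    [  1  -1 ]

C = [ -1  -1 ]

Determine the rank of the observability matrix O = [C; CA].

CA = [[0, 1]]
Observability matrix O = [C; CA] = [[-1, -1], [0, 1]]
det(O) = (-1)·1 - (-1)·0 = -1 - 0 = -1 ≠ 0, so rank(O) = 2.
rank(O) = 2 = n, so the pair (A, C) is completely observable.

2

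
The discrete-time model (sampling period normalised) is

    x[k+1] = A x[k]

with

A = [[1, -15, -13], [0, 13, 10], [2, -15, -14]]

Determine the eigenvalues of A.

-2, -1, 3

det(zI - A) = z^3 - (tr A)z^2 + (M11 + M22 + M33)z - det A, where Mii is the 2×2 principal minor of A obtained by deleting row i and column i.
tr A = 1 + 13 + (-14) = 0; M11 = 13·(-14) - 10·(-15) = -182 - (-150) = -32; M22 = 1·(-14) - (-13)·2 = -14 - (-26) = 12; M33 = 1·13 - (-15)·0 = 13 - 0 = 13; sum of minors = -7.
det A = 1·(13·(-14) - 10·(-15)) - (-15)·(0·(-14) - 10·2) + (-13)·(0·(-15) - 13·2) = 1·(-32) - (-15)·(-20) + (-13)·(-26) = 6.
So p(z) = det(zI - A) = z^3 - 7z - 6.
Rational-root test: any integer root divides -6. Testing small divisors, z = -1 works: p(-1) = -1 + 0 + 7 + (-6) = 0, so (z + 1) is a factor.
Dividing, p(z) = (z + 1)(z^2 - z - 6).
Factor z^2 - z - 6: two numbers with sum 1 and product -6 are 3 and -2, so z^2 - z - 6 = (z - 3)(z + 2).
Hence p(z) = (z - 3) (z + 1) (z + 2), with roots -2, -1, 3.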